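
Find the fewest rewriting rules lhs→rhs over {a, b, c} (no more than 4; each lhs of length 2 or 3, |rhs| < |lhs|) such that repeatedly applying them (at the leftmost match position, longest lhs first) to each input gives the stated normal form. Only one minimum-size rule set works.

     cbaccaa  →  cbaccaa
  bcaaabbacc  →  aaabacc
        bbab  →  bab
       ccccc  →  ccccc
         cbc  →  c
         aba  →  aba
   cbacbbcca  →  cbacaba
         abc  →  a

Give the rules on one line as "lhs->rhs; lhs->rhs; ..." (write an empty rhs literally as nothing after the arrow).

bb->b; bc->; bcc->ab

  | cbaccaa
  | bcaaabbacc => aaabbacc => aaabacc
  | bbab => bab
  | ccccc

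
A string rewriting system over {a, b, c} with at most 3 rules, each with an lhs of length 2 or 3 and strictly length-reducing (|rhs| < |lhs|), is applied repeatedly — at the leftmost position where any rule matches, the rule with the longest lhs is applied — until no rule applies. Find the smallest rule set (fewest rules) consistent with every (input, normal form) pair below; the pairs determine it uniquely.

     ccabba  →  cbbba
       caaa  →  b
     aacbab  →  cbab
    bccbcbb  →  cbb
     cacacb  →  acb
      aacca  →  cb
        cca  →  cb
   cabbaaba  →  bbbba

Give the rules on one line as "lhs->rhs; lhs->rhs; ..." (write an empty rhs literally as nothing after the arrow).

aa->; bc->; ca->b

  | ccabba => cbbba
  | caaa => baa => b
  | aacbab => cbab
  | bccbcbb => cbcbb => cbb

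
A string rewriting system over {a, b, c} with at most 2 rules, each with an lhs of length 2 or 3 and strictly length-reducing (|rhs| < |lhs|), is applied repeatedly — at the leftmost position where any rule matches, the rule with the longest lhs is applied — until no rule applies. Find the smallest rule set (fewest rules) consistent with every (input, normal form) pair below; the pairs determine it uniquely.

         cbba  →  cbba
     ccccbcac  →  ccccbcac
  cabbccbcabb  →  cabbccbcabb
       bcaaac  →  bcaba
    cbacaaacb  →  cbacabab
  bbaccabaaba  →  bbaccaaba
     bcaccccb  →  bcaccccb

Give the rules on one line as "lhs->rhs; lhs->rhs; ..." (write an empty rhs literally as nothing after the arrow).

aac->ba; baa->a

  | cbba
  | ccccbcac
  | cabbccbcabb
  | bcaaac => bcaba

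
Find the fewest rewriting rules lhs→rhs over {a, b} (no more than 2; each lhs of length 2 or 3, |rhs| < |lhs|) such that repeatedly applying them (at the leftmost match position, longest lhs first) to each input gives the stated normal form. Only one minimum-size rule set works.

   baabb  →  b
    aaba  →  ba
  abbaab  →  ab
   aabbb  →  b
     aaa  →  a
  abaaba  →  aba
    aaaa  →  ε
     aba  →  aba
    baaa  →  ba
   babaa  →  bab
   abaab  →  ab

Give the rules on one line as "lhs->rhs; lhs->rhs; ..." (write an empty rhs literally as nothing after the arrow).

aa->; bb->b

  | baabb => bbb => bb => b
  | aaba => ba
  | abbaab => abaab => abb => ab
  | aabbb => bbb => bb => b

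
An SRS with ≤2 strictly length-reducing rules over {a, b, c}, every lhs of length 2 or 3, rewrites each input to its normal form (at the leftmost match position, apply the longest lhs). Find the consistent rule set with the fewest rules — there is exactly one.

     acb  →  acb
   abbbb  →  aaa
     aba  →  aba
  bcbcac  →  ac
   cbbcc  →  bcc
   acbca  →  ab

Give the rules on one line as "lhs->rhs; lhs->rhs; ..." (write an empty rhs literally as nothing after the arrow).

  | acb
  | abbbb => aabb => aaa
  | aba
  | bcbcac => bcbbc => bcac => bbc => ac

bb->a; ca->b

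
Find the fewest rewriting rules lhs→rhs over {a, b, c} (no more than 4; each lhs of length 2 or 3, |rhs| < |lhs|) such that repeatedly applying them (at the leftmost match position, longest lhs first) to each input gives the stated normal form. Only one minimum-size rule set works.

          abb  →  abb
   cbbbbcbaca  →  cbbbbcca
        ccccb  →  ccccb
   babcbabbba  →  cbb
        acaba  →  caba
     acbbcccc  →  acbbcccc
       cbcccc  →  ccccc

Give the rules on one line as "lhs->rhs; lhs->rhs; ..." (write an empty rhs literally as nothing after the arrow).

aca->ca; bab->; bba->bb; cbc->cc

  | abb
  | cbbbbcbaca => cbbbbcbca => cbbbbcca
  | ccccb
  | babcbabbba => cbabbba => cbba => cbb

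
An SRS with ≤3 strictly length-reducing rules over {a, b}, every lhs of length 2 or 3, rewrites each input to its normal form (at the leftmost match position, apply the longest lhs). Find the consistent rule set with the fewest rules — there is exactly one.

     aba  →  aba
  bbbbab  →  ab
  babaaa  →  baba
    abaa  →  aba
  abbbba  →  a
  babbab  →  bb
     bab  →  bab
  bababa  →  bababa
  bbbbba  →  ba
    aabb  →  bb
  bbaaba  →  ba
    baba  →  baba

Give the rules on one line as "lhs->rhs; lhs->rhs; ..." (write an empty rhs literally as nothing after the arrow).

aa->a; aab->b; bba->a

  | aba
  | bbbbab => bbab => ab
  | babaaa => babaa => baba
  | abaa => aba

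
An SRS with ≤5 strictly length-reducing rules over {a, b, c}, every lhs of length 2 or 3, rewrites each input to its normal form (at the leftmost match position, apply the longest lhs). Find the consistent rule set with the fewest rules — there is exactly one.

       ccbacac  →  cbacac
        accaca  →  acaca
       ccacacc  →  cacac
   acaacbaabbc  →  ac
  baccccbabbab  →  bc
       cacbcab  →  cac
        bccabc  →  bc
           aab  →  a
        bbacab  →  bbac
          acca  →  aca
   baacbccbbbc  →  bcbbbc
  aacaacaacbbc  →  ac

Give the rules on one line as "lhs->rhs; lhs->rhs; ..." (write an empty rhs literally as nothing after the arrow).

  | ccbacac => cbacac
  | accaca => acaca
  | ccacacc => cacacc => cacac
  | acaacbaabbc => acabaabbc => acaabbc => acabc => acc => ac

aac->a; ab->; acb->ca; cc->c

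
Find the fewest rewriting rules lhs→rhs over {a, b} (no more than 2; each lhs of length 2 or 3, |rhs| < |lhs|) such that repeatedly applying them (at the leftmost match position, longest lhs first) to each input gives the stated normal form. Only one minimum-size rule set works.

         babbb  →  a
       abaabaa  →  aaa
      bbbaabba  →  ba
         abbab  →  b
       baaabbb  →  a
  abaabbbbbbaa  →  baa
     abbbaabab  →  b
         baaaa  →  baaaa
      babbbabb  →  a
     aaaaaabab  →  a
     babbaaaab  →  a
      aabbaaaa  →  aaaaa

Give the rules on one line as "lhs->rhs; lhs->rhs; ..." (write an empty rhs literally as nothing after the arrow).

ab->b; bb->a

  | babbb => bbbb => abb => bb => a
  | abaabaa => baabaa => babaa => bbaa => aaa
  | bbbaabba => abaabba => baabba => babba => bbba => aba => ba
  | abbab => bbab => aab => ab => b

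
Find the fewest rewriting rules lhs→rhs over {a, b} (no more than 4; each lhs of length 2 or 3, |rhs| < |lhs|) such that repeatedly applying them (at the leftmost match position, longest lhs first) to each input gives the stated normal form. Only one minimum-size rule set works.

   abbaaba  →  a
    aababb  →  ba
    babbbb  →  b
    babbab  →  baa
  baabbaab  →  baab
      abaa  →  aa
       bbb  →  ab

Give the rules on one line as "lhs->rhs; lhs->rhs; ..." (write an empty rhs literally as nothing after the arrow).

aaa->ba; aba->a; bb->a; bba->b

  | abbaaba => ababa => aba => a
  | aababb => aabb => aaa => ba
  | babbbb => baabb => baaa => bba => b
  | babbab => babb => baa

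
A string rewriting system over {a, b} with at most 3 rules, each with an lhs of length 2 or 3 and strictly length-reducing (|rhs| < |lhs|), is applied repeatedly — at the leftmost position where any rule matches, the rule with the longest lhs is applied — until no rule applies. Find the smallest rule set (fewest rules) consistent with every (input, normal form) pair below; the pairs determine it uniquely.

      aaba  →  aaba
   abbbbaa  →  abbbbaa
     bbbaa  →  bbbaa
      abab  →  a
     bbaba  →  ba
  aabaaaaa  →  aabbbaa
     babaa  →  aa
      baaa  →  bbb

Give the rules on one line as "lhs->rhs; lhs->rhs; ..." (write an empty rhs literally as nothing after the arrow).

  | aaba
  | abbbbaa
  | bbbaa
  | abab => a

aaa->bb; bab->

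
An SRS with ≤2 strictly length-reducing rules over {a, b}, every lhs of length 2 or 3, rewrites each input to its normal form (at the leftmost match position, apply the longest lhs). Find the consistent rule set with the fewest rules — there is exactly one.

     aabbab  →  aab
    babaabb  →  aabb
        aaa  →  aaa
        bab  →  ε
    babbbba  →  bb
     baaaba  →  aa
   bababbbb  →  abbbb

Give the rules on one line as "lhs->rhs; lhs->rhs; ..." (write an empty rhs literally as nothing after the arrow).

  | aabbab => aab
  | babaabb => aabb
  | aaa
  | bab => ε

ba->; bab->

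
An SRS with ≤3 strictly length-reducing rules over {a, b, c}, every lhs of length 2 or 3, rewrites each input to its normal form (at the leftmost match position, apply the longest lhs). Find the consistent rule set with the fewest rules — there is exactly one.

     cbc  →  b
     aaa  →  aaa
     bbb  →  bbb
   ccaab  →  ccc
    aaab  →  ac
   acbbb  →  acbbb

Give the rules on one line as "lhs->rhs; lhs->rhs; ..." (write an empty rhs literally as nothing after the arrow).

  | cbc => b
  | aaa
  | bbb
  | ccaab => ccc

aab->c; cbc->b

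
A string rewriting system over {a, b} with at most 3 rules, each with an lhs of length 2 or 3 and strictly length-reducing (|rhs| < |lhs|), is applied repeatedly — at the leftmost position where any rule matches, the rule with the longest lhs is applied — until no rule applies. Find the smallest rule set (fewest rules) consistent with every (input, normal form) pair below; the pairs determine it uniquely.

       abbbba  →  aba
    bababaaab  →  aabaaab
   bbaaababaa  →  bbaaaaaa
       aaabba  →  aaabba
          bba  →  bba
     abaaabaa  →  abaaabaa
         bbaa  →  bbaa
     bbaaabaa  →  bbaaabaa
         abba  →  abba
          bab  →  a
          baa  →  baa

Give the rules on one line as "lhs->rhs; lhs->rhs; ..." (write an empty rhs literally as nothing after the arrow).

bab->a; bbb->

  | abbbba => aba
  | bababaaab => aabaaab
  | bbaaababaa => bbaaaaaa
  | aaabba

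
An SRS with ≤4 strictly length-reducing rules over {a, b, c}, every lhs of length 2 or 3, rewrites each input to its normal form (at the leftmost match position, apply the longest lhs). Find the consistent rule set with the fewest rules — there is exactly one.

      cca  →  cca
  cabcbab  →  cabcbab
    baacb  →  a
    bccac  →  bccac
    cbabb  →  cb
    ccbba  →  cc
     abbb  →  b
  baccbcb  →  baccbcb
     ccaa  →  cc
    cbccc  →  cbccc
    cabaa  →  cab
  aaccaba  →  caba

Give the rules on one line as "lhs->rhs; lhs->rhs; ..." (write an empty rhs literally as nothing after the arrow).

aa->; aac->; bb->a

  | cca
  | cabcbab
  | baacb => bb => a
  | bccac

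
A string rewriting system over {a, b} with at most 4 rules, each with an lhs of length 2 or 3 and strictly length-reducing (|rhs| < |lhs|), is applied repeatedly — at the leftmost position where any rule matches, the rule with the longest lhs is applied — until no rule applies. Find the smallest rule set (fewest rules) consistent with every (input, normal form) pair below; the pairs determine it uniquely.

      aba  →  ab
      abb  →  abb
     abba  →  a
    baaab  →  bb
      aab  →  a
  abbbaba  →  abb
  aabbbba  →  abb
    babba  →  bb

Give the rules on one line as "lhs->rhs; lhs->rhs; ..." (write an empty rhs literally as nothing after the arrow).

aab->a; ba->b; bba->ab

  | aba => ab
  | abb
  | abba => aab => a
  | baaab => baab => bab => bb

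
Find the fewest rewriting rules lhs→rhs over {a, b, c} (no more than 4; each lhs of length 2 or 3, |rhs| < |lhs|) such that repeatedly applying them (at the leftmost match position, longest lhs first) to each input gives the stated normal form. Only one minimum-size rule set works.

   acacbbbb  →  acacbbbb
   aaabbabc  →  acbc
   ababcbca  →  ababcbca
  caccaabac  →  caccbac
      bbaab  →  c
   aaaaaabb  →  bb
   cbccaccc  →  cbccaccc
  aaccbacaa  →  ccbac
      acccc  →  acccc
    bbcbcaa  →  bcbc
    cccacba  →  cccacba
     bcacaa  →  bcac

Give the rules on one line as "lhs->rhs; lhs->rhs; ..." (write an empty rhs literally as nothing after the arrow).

  | acacbbbb
  | aaabbabc => abbabc => acbc
  | ababcbca
  | caccaabac => caccbac

aa->; bba->c; bbc->bc; cab->c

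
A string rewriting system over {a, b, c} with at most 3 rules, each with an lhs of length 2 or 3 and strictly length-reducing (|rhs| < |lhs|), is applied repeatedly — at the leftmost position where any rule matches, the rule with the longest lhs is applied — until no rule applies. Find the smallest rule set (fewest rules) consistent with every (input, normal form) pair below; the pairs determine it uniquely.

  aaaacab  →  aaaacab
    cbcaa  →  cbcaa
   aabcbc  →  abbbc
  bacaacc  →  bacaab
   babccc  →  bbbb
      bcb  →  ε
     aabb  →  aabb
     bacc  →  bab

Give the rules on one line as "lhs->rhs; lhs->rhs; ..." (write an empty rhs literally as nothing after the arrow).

  | aaaacab
  | cbcaa
  | aabcbc => abbbc
  | bacaacc => bacaab

abc->bb; bcb->; cc->b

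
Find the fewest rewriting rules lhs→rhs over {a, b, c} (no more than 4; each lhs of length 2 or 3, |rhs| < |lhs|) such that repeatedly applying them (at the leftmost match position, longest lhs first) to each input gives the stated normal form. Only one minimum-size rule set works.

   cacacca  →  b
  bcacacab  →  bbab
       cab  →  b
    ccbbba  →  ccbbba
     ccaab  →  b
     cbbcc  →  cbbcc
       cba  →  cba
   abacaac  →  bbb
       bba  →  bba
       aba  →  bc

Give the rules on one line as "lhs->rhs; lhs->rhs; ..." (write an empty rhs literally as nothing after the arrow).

  | cacacca => bbacca => bca => b
  | bcacacab => bbbacab => bbab
  | cab => b
  | ccbbba

aba->bc; bac->; ca->; cac->bb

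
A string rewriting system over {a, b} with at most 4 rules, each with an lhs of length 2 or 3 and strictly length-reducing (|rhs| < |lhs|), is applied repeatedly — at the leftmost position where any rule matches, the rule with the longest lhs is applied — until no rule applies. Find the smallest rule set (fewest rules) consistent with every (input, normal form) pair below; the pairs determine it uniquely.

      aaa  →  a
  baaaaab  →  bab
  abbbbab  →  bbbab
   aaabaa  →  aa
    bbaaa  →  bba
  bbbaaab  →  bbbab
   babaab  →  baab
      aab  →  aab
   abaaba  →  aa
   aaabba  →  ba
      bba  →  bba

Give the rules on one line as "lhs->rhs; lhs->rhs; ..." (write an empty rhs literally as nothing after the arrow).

aaa->a; aba->a; abb->b

  | aaa => a
  | baaaaab => baaab => bab
  | abbbbab => bbbab
  | aaabaa => abaa => aa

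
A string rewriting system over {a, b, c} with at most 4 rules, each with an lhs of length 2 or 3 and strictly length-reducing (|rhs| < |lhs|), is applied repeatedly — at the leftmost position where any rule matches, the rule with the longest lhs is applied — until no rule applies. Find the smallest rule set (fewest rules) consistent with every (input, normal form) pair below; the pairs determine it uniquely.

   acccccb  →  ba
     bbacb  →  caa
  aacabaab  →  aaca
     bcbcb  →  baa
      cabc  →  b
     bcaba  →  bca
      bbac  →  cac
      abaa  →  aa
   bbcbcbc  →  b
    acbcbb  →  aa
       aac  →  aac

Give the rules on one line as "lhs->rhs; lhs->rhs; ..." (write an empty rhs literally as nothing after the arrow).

ab->; bb->c; cb->a; cc->b

  | acccccb => abcccb => cccb => bcb => ba
  | bbacb => cacb => caa
  | aacabaab => aacaab => aaca
  | bcbcb => bacb => baa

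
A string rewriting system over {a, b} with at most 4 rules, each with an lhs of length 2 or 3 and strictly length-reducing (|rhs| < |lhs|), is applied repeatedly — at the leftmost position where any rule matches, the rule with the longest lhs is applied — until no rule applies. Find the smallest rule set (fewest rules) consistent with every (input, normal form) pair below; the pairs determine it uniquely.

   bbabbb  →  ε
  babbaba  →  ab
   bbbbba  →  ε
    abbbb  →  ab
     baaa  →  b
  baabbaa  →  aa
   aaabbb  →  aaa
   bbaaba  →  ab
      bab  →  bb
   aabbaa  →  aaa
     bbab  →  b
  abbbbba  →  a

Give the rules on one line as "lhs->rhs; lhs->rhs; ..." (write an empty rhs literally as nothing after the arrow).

ba->b; bba->; bbb->

  | bbabbb => bbb => ε
  | babbaba => bbbaba => aba => ab
  | bbbbba => bba => ε
  | abbbb => ab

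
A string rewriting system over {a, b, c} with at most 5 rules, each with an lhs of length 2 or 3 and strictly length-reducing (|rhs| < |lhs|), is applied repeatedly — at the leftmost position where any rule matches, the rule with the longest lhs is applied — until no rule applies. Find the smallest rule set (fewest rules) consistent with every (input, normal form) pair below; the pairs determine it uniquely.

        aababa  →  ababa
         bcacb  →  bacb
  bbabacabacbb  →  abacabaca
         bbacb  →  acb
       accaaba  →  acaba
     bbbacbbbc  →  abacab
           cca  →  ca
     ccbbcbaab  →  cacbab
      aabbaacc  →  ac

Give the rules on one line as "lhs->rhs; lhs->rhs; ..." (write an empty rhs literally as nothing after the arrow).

aa->a; bb->a; bc->b; cc->c

  | aababa => ababa
  | bcacb => bacb
  | bbabacabacbb => aabacabacbb => abacabacbb => abacabaca
  | bbacb => aacb => acb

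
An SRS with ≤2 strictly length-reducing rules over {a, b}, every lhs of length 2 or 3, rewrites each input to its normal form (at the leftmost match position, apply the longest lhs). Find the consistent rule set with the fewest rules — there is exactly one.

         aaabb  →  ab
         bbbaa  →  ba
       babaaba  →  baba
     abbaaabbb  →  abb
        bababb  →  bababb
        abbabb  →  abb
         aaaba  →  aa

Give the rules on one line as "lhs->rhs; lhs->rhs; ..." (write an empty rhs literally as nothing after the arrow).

aab->; bba->

  | aaabb => ab
  | bbbaa => ba
  | babaaba => baba
  | abbaaabbb => aaabbb => abb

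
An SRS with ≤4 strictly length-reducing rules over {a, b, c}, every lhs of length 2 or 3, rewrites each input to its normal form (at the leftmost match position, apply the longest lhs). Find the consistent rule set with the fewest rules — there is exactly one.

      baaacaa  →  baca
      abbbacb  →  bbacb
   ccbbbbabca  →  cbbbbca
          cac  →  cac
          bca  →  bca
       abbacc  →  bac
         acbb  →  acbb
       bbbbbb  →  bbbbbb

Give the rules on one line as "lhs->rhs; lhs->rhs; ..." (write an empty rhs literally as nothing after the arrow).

  | baaacaa => baacaa => bacaa => baca
  | abbbacb => bbacb
  | ccbbbbabca => cbbbbabca => cbbbbca
  | cac

aa->a; ab->; cc->c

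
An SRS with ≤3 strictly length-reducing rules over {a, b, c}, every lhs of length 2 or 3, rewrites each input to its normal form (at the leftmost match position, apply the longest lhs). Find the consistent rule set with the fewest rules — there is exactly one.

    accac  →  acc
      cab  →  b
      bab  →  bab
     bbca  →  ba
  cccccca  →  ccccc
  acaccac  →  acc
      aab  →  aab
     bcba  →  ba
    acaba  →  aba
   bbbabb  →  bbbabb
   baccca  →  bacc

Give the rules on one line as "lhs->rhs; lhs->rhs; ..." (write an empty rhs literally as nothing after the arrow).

  | accac => acc
  | cab => b
  | bab
  | bbca => ba

bc->; ca->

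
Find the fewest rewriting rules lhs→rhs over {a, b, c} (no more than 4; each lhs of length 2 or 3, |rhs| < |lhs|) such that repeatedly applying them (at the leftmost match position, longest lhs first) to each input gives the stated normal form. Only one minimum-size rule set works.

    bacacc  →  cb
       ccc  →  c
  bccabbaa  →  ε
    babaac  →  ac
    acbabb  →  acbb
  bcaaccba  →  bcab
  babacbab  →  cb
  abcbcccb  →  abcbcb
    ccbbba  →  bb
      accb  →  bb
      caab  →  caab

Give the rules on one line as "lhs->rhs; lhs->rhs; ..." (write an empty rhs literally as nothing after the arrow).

  | bacacc => cacc => cb
  | ccc => c
  | bccabbaa => babbaa => bbaa => ba => ε
  | babaac => baac => ac

acc->b; ba->; cc->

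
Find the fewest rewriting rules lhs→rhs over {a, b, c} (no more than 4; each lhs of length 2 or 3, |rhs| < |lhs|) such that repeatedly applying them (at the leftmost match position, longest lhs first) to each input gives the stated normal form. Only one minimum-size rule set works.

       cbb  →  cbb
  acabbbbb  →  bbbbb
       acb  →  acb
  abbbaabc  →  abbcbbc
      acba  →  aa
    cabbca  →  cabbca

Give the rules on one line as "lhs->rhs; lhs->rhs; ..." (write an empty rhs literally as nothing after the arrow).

aca->; baa->cb; cba->a

  | cbb
  | acabbbbb => bbbbb
  | acb
  | abbbaabc => abbcbbc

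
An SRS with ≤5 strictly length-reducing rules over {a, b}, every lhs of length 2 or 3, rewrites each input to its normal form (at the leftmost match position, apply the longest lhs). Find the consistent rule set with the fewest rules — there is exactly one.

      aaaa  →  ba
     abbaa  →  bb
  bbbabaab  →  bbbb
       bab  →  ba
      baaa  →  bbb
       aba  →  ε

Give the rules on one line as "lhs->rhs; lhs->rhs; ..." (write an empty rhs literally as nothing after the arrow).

aa->; aaa->bb; ab->a; bba->ba

  | aaaa => bba => ba
  | abbaa => abaa => aaa => bb
  | bbbabaab => bbabaab => babaab => baaab => bbbb
  | bab => ba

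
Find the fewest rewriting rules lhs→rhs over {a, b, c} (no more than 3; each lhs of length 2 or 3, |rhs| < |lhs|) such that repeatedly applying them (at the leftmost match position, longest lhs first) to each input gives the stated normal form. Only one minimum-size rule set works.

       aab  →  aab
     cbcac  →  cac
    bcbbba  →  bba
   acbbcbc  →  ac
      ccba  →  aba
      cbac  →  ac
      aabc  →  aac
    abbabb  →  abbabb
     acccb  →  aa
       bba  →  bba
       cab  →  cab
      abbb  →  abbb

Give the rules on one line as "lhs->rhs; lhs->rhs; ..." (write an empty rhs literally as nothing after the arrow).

  | aab
  | cbcac => cac
  | bcbbba => cbbba => bba
  | acbbcbc => abcbc => acbc => ac

bc->c; cb->; cc->a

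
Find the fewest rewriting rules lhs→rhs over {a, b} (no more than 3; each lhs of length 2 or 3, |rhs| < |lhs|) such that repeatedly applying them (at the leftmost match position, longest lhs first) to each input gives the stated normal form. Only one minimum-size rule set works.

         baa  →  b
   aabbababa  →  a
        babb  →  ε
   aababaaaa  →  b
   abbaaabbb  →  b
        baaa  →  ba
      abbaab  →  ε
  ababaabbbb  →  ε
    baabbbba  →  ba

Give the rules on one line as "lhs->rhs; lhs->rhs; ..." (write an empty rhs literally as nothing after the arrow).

aa->; ab->; bb->

  | baa => b
  | aabbababa => bbababa => ababa => aba => a
  | babb => bb => ε
  | aababaaaa => babaaaa => baaaa => baa => b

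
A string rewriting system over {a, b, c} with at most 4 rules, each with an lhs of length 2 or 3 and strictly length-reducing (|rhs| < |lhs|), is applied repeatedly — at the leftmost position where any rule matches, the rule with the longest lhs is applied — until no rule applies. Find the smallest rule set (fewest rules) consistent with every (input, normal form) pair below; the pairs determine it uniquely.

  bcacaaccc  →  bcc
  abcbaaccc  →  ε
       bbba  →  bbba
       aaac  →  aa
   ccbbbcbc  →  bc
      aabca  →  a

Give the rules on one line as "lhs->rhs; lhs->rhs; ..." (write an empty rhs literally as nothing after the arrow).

  | bcacaaccc => bcaaccc => bcacc => bcc
  | abcbaaccc => cbaaccc => aaaccc => aacc => ac => ε
  | bbba
  | aaac => aa

ab->; ac->; cb->a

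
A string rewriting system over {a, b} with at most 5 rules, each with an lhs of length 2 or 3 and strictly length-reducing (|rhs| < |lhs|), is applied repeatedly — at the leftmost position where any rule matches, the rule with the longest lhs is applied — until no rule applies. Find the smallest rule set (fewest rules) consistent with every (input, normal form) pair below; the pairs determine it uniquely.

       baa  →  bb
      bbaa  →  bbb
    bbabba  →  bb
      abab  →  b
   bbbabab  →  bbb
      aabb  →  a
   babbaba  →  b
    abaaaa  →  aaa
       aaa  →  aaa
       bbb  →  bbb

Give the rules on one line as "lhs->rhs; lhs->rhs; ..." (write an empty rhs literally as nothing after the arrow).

aba->; abb->; ba->; baa->bb

  | baa => bb
  | bbaa => bbb
  | bbabba => bbba => bb
  | abab => b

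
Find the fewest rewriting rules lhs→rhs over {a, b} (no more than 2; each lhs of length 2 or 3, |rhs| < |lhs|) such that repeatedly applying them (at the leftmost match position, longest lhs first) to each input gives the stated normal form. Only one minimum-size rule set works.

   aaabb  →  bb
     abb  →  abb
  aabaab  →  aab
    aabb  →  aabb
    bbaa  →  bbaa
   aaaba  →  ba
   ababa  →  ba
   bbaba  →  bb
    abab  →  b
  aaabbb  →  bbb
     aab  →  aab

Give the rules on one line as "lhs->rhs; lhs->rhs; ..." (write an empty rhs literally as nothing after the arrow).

  | aaabb => bb
  | abb
  | aabaab => aab
  | aabb

aaa->; aba->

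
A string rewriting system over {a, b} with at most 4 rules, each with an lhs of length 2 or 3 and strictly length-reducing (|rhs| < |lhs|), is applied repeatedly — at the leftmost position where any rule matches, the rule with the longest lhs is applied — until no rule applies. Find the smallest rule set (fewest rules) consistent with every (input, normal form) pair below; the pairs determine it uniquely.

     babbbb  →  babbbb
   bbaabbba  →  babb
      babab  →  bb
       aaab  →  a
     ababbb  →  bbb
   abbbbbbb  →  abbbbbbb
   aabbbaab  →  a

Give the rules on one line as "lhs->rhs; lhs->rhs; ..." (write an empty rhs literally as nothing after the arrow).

aa->a; aab->aa; aba->; bba->b

  | babbbb
  | bbaabbba => babbba => babb
  | babab => bb
  | aaab => aab => aa => a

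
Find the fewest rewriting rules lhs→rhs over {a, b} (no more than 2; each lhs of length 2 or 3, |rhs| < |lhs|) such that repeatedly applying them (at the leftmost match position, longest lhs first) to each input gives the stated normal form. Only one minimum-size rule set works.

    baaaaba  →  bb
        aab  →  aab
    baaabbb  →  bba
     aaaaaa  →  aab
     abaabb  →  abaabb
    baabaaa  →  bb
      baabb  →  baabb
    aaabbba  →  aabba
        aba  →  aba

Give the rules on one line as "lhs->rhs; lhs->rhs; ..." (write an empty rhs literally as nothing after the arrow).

  | baaaaba => bbbaba => aaaba => bbba => aaa => bb
  | aab
  | baaabbb => bbbbbb => aabbb => aaaa => bba
  | aaaaaa => bbaaa => bbbb => aab

aaa->bb; bbb->aa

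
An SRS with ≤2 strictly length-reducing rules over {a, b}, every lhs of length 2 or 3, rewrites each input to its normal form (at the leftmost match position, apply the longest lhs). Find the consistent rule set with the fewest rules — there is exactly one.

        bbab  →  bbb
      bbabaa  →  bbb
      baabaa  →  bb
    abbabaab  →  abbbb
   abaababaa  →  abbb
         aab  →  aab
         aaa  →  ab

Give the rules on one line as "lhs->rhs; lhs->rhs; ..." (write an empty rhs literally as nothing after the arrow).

aaa->ab; ba->b

  | bbab => bbb
  | bbabaa => bbbaa => bbba => bbb
  | baabaa => babaa => bbaa => bba => bb
  | abbabaab => abbbaab => abbbab => abbbb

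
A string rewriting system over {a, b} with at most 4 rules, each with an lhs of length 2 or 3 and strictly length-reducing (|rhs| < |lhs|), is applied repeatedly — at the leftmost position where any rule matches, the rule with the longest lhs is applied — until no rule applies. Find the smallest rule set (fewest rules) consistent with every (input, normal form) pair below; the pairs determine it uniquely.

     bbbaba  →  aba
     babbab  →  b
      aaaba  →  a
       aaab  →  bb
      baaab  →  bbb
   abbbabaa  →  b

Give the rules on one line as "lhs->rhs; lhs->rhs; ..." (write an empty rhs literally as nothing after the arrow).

  | bbbaba => baba => aba
  | babbab => abbab => aab => b
  | aaaba => bba => a
  | aaab => bb

aa->; aaa->b; bab->ab; bba->a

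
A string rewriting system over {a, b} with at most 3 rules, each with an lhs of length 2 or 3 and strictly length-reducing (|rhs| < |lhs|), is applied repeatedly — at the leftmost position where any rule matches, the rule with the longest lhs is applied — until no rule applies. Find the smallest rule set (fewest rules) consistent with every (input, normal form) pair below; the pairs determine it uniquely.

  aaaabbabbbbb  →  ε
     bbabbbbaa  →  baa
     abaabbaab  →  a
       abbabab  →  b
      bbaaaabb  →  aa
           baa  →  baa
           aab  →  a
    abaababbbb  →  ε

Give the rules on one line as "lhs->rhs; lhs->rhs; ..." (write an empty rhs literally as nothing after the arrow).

ab->; bb->

  | aaaabbabbbbb => aaababbbbb => aaabbbbb => aabbbb => abbb => bb => ε
  | bbabbbbaa => abbbbaa => bbbaa => baa
  | abaabbaab => aabbaab => abaab => aab => a
  | abbabab => babab => bab => b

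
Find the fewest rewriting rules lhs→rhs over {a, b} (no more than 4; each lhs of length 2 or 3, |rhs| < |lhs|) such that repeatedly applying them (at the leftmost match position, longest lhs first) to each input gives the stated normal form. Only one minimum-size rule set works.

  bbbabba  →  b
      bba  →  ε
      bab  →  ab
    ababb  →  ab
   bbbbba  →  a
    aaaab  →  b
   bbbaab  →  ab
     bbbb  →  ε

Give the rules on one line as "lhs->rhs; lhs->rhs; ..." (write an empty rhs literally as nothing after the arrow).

aa->; aba->b; ba->a; bb->a

  | bbbabba => ababba => bbba => aba => b
  | bba => aa => ε
  | bab => ab
  | ababb => bbb => ab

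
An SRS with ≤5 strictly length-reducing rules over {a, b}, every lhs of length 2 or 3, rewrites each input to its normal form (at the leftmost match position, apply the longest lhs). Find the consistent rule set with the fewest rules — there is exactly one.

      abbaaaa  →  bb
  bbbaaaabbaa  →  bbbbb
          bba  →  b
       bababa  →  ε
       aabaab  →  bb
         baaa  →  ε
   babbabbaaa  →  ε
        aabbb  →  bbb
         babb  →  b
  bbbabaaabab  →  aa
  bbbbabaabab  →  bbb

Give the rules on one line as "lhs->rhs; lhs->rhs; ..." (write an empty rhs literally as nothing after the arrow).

ab->b; ba->; baa->b; bab->aa

  | abbaaaa => bbaaaa => bbaa => bb
  | bbbaaaabbaa => bbbaabbaa => bbbbbaa => bbbbb
  | bba => b
  | bababa => aaaba => aaba => aba => ba => ε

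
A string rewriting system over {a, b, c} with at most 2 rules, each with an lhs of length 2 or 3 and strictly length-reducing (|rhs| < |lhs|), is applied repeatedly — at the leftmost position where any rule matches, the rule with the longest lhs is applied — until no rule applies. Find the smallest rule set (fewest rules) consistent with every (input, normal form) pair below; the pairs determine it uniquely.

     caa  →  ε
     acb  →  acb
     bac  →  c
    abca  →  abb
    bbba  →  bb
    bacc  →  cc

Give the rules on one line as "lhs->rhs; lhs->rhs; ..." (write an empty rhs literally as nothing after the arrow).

  | caa => ba => ε
  | acb
  | bac => c
  | abca => abb

ba->; ca->b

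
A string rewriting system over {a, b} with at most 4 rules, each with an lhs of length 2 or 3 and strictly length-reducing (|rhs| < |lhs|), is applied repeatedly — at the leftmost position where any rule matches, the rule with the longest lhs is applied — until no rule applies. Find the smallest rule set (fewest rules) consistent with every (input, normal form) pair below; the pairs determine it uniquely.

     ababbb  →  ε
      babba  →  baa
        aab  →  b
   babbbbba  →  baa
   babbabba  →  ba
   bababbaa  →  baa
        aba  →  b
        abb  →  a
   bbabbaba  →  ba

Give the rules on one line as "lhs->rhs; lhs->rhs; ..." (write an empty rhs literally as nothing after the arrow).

  | ababbb => bbbb => bb => ε
  | babba => baba => baa
  | aab => b
  | babbbbba => babbbba => babbba => babba => baba => baa

aab->b; aba->b; bab->ba; bb->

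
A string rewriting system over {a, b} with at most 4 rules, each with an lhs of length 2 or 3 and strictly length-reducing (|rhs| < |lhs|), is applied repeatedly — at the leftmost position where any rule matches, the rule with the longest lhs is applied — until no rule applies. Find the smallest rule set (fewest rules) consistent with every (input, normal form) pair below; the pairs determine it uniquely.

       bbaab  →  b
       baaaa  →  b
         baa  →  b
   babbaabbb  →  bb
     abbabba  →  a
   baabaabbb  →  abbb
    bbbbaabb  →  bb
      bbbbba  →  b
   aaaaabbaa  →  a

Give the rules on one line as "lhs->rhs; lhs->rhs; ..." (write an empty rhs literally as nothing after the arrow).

  | bbaab => aab => b
  | baaaa => baaa => baa => ba => b
  | baa => ba => b
  | babbaabbb => abaabbb => ababbb => aabb => bb

aa->; ba->b; bab->a; bba->a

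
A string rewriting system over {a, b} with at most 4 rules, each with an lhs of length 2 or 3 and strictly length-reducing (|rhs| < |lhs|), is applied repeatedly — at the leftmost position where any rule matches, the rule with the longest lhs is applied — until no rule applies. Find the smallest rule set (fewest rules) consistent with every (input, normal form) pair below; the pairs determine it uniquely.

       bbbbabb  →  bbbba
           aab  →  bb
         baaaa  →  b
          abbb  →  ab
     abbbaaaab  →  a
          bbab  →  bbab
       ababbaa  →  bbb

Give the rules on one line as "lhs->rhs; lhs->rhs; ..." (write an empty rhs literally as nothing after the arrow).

  | bbbbabb => bbbba
  | aab => bb
  | baaaa => baba => b
  | abbb => ab

aa->b; aaa->ab; aba->; abb->a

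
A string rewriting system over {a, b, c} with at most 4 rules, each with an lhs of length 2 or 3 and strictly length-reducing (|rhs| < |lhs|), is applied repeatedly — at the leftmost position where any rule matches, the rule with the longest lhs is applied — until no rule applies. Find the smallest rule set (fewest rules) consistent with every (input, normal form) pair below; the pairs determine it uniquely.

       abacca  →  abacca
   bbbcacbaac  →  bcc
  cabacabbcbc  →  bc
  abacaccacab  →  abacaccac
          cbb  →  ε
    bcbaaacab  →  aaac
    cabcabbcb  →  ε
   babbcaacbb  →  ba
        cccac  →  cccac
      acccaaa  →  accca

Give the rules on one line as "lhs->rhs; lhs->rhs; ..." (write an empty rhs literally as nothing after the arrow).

bb->; caa->c; cab->c; cb->b

  | abacca
  | bbbcacbaac => bcacbaac => bcabaac => bcaac => bcc
  | cabacabbcbc => cacabbcbc => cacbcbc => cabcbc => ccbc => cbc => bc
  | abacaccacab => abacaccac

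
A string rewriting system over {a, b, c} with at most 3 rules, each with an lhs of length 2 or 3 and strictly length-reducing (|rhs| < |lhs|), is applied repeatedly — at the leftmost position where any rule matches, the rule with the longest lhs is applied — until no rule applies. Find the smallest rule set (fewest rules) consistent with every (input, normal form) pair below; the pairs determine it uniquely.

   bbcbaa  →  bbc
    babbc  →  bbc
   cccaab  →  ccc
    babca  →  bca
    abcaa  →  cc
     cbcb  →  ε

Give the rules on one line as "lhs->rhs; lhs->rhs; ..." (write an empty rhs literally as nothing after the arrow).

  | bbcbaa => bbaa => bbc
  | babbc => bbc
  | cccaab => ccccb => ccc
  | babca => bca

aa->c; ab->; cb->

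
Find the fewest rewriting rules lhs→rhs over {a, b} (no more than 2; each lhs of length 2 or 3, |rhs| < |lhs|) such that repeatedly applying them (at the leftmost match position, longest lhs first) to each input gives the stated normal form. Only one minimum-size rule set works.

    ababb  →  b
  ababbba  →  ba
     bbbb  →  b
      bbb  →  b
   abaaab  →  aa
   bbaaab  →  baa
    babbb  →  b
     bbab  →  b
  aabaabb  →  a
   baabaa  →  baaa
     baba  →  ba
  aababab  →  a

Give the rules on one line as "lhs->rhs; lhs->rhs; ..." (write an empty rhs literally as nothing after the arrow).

  | ababb => abb => b
  | ababbba => abbba => bba => ba
  | bbbb => bbb => bb => b
  | bbb => bb => b

ab->; bb->b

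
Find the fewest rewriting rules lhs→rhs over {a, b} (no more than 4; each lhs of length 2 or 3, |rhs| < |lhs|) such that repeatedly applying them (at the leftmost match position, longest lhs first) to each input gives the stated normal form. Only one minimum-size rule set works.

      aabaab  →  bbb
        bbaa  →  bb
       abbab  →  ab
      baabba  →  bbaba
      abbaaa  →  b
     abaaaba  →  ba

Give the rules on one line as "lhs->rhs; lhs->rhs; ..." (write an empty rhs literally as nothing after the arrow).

  | aabaab => baaab => bbb
  | bbaa => bb
  | abbab => ab
  | baabba => bbaba

aa->; aaa->b; aab->ba; abb->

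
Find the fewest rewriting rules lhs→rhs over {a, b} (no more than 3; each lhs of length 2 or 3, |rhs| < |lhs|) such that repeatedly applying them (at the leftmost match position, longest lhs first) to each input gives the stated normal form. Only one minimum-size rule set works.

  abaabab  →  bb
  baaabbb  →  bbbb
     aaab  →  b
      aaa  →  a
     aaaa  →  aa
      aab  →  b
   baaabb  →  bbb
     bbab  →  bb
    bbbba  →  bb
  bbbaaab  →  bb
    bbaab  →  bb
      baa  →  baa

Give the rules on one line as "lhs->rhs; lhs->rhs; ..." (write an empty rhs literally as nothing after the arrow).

aaa->a; ab->b; bba->ab

  | abaabab => baabab => babab => bbab => abb => bb
  | baaabbb => babbb => bbbb
  | aaab => ab => b
  | aaa => a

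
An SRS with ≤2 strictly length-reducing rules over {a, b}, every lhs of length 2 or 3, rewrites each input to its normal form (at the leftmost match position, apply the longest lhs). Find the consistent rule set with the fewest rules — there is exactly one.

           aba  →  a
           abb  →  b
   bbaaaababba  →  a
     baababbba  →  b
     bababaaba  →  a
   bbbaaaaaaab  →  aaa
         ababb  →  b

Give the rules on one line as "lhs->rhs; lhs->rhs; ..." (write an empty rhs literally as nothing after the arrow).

  | aba => a
  | abb => b
  | bbaaaababba => baaababba => aababba => aabba => aba => a
  | baababbba => ababbba => abbba => bba => b

ab->; ba->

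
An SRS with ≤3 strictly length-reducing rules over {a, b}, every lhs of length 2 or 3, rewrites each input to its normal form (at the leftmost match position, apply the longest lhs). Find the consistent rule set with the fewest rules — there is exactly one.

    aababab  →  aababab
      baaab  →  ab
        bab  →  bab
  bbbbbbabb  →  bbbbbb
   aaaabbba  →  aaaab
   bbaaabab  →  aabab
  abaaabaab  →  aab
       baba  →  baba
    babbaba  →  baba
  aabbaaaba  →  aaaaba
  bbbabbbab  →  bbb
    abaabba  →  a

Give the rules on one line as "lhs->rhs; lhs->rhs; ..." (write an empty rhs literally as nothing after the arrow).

  | aababab
  | baaab => ab
  | bab
  | bbbbbbabb => bbbbbb

baa->; bba->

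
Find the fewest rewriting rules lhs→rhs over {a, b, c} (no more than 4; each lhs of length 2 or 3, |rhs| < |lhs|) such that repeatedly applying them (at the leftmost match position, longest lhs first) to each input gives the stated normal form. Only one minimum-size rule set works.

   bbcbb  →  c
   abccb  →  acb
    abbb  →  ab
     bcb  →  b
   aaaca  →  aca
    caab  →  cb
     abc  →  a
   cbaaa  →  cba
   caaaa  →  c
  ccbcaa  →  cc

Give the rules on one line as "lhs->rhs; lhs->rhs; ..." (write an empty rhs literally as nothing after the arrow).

aa->; bb->; bc->

  | bbcbb => cbb => c
  | abccb => acb
  | abbb => ab
  | bcb => b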